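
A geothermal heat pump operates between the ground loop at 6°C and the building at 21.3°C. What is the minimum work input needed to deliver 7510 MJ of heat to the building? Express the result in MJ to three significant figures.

In absolute terms T_C = 279.15 K and T_H = 294.45 K, so ΔT = 15.30 K.
The reversible limit is COP_HP = T_H/ΔT = 19.25, so W_min = Q_H/COP = Q_H·ΔT/T_H.
W_min = 7510 × 15.30/294.45 = 390.2 MJ.

390 MJ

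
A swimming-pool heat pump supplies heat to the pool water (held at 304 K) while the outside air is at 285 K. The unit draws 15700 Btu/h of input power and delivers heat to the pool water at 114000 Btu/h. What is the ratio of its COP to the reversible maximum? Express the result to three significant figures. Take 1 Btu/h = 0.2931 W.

COP_actual = Q̇_H/Ẇ = 114000/15700 = 7.261.
The reservoir spacing is ΔT = 304 − 285 = 19.00 K.
COP_Carnot = T_H/ΔT = 304.00/19.00 = 16.00.
η_II = COP_actual/COP_Carnot = 7.261/16.00 = 0.4538.

0.454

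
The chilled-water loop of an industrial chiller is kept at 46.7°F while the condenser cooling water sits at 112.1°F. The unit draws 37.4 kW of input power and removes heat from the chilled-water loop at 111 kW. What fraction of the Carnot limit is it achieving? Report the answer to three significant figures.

COP_actual = Q̇_C/Ẇ = 111.0/37.40 = 2.968.
In absolute terms T_C = 281.32 K and T_H = 317.65 K, so ΔT = 36.33 K.
COP_Carnot = T_C/ΔT = 281.32/36.33 = 7.743.
η_II = COP_actual/COP_Carnot = 2.968/7.743 = 0.3833.

0.383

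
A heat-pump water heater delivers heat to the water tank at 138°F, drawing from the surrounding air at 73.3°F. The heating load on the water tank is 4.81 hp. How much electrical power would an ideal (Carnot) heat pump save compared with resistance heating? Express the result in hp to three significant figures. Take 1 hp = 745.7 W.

In absolute terms T_C = 296.09 K and T_H = 332.04 K, so ΔT = 35.94 K.
COP_Carnot = T_H/ΔT = 332.04/35.94 = 9.238.
Resistance heating needs Ẇ_res = Q̇_H = 4.810 hp; the reversible heat pump needs only Ẇ_hp = Q̇_H/COP = 0.5207 hp.
Saving = 4.810 − 0.5207 = 4.289 hp.

4.29 hp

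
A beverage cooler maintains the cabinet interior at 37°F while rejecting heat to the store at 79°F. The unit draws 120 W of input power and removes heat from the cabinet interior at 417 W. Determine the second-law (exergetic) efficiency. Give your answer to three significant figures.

COP_actual = Q̇_C/Ẇ = 417.0/120.0 = 3.475.
In absolute terms T_C = 275.93 K and T_H = 299.26 K, so ΔT = 23.33 K.
COP_Carnot = T_C/ΔT = 275.93/23.33 = 11.83.
η_II = COP_actual/COP_Carnot = 3.475/11.83 = 0.2939.

0.294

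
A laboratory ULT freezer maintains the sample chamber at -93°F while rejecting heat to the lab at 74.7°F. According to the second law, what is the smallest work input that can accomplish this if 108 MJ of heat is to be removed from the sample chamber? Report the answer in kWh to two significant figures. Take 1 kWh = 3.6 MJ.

14 kWh

In absolute terms T_C = 203.71 K and T_H = 296.87 K, so ΔT = 93.17 K.
The reversible limit is COP_R = T_C/ΔT = 2.186, so W_min = Q_C/COP = Q_C·ΔT/T_C.
W_min = 108.0 × 93.17/203.71 = 49.39 MJ = 13.72 kWh.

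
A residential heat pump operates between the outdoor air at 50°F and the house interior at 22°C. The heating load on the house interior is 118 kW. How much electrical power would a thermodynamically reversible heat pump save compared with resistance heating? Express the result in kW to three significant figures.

113 kW

In absolute terms T_C = 283.15 K and T_H = 295.15 K, so ΔT = 12.00 K.
COP_Carnot = T_H/ΔT = 295.15/12.00 = 24.60.
Resistance heating needs Ẇ_res = Q̇_H = 118.0 kW; the reversible heat pump needs only Ẇ_hp = Q̇_H/COP = 4.798 kW.
Saving = 118.0 − 4.798 = 113.2 kW.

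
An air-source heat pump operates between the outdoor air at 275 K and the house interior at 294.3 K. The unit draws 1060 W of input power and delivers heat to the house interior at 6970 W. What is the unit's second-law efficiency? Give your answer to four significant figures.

COP_actual = Q̇_H/Ẇ = 6970/1060 = 6.575.
The reservoir spacing is ΔT = 294.3 − 275 = 19.30 K.
COP_Carnot = T_H/ΔT = 294.30/19.30 = 15.25.
η_II = COP_actual/COP_Carnot = 6.575/15.25 = 0.4312.

0.4312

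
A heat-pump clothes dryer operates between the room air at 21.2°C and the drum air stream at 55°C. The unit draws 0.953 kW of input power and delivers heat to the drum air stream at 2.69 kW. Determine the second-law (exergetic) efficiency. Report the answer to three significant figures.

COP_actual = Q̇_H/Ẇ = 2.690/0.9530 = 2.823.
In absolute terms T_C = 294.35 K and T_H = 328.15 K, so ΔT = 33.80 K.
COP_Carnot = T_H/ΔT = 328.15/33.80 = 9.709.
η_II = COP_actual/COP_Carnot = 2.823/9.709 = 0.2907.

0.291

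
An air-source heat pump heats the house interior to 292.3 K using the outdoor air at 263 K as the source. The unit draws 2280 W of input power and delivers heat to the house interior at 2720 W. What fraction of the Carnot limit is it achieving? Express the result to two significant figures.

COP_actual = Q̇_H/Ẇ = 2720/2280 = 1.193.
The reservoir spacing is ΔT = 292.3 − 263 = 29.30 K.
COP_Carnot = T_H/ΔT = 292.30/29.30 = 9.976.
η_II = COP_actual/COP_Carnot = 1.193/9.976 = 0.1196.

0.12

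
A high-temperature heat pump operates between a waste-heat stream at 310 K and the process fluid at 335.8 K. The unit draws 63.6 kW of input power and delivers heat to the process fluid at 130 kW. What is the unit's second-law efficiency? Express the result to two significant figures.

0.16

COP_actual = Q̇_H/Ẇ = 130.0/63.60 = 2.044.
The reservoir spacing is ΔT = 335.8 − 310 = 25.80 K.
COP_Carnot = T_H/ΔT = 335.80/25.80 = 13.02.
η_II = COP_actual/COP_Carnot = 2.044/13.02 = 0.1570.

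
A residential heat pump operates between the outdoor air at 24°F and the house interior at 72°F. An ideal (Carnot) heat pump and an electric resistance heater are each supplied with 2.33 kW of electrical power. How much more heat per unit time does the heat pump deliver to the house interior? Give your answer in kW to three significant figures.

In absolute terms T_C = 268.71 K and T_H = 295.37 K, so ΔT = 26.67 K.
COP_Carnot = T_H/ΔT = 295.37/26.67 = 11.08.
The heat pump delivers Q̇_H = COP × Ẇ = 25.81 kW; the resistance heater delivers Ẇ = 2.330 kW.
Extra = (COP − 1)·Ẇ = 23.48 kW.

23.5 kW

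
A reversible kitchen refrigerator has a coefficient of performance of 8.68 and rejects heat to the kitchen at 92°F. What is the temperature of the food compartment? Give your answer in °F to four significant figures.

35.01 °F

For a Carnot refrigerator COP_R = T_C/(T_H − T_C), so T_C = COP·T_H/(1 + COP).
With T_H = 306.48 K, T_C = 8.68 × 306.48/9.680 = 274.82 K.
Converting, 274.82 K = 35.01°F.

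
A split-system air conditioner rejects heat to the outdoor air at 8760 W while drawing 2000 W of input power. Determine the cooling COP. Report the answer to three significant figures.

3.38

The first law gives Q̇_H = Q̇_C + Ẇ, so the three rates are Q̇_C = 6760, Q̇_H = 8760, Ẇ = 2000 W.
COP_R = Q̇_C/Ẇ = 6760/2000 = 3.380.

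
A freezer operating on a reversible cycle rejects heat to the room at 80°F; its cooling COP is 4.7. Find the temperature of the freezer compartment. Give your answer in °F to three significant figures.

-14.7 °F

For a Carnot refrigerator COP_R = T_C/(T_H − T_C), so T_C = COP·T_H/(1 + COP).
With T_H = 299.82 K, T_C = 4.7 × 299.82/5.700 = 247.22 K.
Converting, 247.22 K = -14.68°F.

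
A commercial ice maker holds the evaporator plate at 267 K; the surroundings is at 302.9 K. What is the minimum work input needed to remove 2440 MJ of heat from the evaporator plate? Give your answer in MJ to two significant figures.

The reservoir spacing is ΔT = 302.9 − 267 = 35.90 K.
The reversible limit is COP_R = T_C/ΔT = 7.437, so W_min = Q_C/COP = Q_C·ΔT/T_C.
W_min = 2440 × 35.90/267.00 = 328.1 MJ.

330 MJ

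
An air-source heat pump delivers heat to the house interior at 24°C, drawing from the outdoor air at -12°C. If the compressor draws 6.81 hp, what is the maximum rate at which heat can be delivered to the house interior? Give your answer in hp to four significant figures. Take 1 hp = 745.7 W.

56.21 hp

In absolute terms T_C = 261.15 K and T_H = 297.15 K, so ΔT = 36.00 K.
COP_Carnot = T_H/ΔT = 297.15/36.00 = 8.254.
Q̇_max = COP_Carnot × Ẇ = 8.254 × 6.810 hp = 56.21 hp.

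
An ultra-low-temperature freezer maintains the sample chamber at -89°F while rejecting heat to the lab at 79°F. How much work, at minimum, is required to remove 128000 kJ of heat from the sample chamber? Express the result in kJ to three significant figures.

58000 kJ

In absolute terms T_C = 205.93 K and T_H = 299.26 K, so ΔT = 93.33 K.
The reversible limit is COP_R = T_C/ΔT = 2.206, so W_min = Q_C/COP = Q_C·ΔT/T_C.
W_min = 128000 × 93.33/205.93 = 58010 kJ.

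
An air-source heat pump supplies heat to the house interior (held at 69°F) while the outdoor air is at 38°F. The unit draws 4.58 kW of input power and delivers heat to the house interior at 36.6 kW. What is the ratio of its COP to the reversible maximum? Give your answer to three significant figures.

0.469

COP_actual = Q̇_H/Ẇ = 36.60/4.580 = 7.991.
In absolute terms T_C = 276.48 K and T_H = 293.71 K, so ΔT = 17.22 K.
COP_Carnot = T_H/ΔT = 293.71/17.22 = 17.05.
η_II = COP_actual/COP_Carnot = 7.991/17.05 = 0.4686.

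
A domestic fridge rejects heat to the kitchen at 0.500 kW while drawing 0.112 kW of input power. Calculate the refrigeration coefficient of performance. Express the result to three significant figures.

3.46

The first law gives Q̇_H = Q̇_C + Ẇ, so the three rates are Q̇_C = 0.3880, Q̇_H = 0.5000, Ẇ = 0.1120 kW.
COP_R = Q̇_C/Ẇ = 0.3880/0.1120 = 3.464.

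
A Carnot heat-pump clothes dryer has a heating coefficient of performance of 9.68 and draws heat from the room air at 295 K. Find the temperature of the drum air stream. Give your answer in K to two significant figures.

COP_HP = T_H/(T_H − T_C) rearranges to T_H = COP·T_C/(COP − 1).
With T_C = 295.00 K, T_H = 9.68 × 295.00/8.680 = 328.99 K.

330 K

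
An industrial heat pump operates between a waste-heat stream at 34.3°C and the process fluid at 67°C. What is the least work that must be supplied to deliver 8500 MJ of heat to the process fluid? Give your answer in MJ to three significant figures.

817 MJ

In absolute terms T_C = 307.45 K and T_H = 340.15 K, so ΔT = 32.70 K.
The reversible limit is COP_HP = T_H/ΔT = 10.40, so W_min = Q_H/COP = Q_H·ΔT/T_H.
W_min = 8500 × 32.70/340.15 = 817.1 MJ.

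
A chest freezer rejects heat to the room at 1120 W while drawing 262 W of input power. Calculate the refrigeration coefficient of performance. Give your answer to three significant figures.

The first law gives Q̇_H = Q̇_C + Ẇ, so the three rates are Q̇_C = 858.0, Q̇_H = 1120, Ẇ = 262.0 W.
COP_R = Q̇_C/Ẇ = 858.0/262.0 = 3.275.

3.27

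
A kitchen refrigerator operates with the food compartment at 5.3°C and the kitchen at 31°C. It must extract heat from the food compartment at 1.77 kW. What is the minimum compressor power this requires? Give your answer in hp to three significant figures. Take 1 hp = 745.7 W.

In absolute terms T_C = 278.45 K and T_H = 304.15 K, so ΔT = 25.70 K.
COP_Carnot = T_C/ΔT = 278.45/25.70 = 10.83.
Ẇ_min = Q̇/COP_Carnot = 1.770/10.83 = 0.1634 kW = 0.2191 hp.

0.219 hp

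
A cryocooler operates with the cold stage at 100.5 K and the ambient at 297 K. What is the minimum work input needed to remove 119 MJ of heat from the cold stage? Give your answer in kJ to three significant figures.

233000 kJ

The reservoir spacing is ΔT = 297 − 100.5 = 196.5 K.
The reversible limit is COP_R = T_C/ΔT = 0.5115, so W_min = Q_C/COP = Q_C·ΔT/T_C.
W_min = 119.0 × 196.5/100.50 = 232.7 MJ = 232700 kJ.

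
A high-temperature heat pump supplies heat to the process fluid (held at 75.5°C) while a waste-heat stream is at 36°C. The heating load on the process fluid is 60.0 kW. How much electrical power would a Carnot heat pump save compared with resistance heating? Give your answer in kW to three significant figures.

In absolute terms T_C = 309.15 K and T_H = 348.65 K, so ΔT = 39.50 K.
COP_Carnot = T_H/ΔT = 348.65/39.50 = 8.827.
Resistance heating needs Ẇ_res = Q̇_H = 60.00 kW; the reversible heat pump needs only Ẇ_hp = Q̇_H/COP = 6.798 kW.
Saving = 60.00 − 6.798 = 53.20 kW.

53.2 kW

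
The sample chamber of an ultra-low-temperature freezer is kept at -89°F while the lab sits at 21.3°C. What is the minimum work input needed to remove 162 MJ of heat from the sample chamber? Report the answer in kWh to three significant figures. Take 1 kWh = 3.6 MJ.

19.3 kWh

In absolute terms T_C = 205.93 K and T_H = 294.45 K, so ΔT = 88.52 K.
The reversible limit is COP_R = T_C/ΔT = 2.326, so W_min = Q_C/COP = Q_C·ΔT/T_C.
W_min = 162.0 × 88.52/205.93 = 69.64 MJ = 19.34 kWh.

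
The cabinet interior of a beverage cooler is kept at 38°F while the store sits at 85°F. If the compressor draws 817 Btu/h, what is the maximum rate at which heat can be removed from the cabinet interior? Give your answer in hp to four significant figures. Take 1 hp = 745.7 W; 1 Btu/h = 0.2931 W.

3.400 hp

In absolute terms T_C = 276.48 K and T_H = 302.59 K, so ΔT = 26.11 K.
COP_Carnot = T_C/ΔT = 276.48/26.11 = 10.59.
Q̇_max = COP_Carnot × Ẇ = 10.59 × 817.0 Btu/h = 8651 Btu/h = 3.400 hp.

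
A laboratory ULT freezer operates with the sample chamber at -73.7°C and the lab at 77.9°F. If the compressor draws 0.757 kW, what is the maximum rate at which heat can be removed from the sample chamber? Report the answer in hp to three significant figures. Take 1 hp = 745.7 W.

In absolute terms T_C = 199.45 K and T_H = 298.65 K, so ΔT = 99.20 K.
COP_Carnot = T_C/ΔT = 199.45/99.20 = 2.011.
Q̇_max = COP_Carnot × Ẇ = 2.011 × 0.7570 kW = 1.522 kW = 2.041 hp.

2.04 hp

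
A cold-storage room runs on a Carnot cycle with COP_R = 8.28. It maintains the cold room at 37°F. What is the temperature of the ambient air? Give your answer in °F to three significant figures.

97.0 °F

COP_R = T_C/(T_H − T_C) gives T_H − T_C = T_C/COP.
With T_C = 275.93 K, T_H = 275.93 × (1 + 1/8.28) = 309.25 K.
Converting, 309.25 K = 96.98°F.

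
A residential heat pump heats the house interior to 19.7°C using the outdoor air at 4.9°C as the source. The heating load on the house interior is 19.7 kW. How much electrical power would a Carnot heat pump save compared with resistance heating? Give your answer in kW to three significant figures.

In absolute terms T_C = 278.05 K and T_H = 292.85 K, so ΔT = 14.80 K.
COP_Carnot = T_H/ΔT = 292.85/14.80 = 19.79.
Resistance heating needs Ẇ_res = Q̇_H = 19.70 kW; the reversible heat pump needs only Ẇ_hp = Q̇_H/COP = 0.9956 kW.
Saving = 19.70 − 0.9956 = 18.70 kW.

18.7 kW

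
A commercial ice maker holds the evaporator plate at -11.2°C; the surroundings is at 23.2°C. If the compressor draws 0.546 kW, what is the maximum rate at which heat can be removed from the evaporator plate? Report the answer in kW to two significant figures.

In absolute terms T_C = 261.95 K and T_H = 296.35 K, so ΔT = 34.40 K.
COP_Carnot = T_C/ΔT = 261.95/34.40 = 7.615.
Q̇_max = COP_Carnot × Ẇ = 7.615 × 0.5460 kW = 4.158 kW.

4.2 kW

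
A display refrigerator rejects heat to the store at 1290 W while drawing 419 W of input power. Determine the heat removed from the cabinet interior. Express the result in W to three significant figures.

For a cyclic device the first law requires Q̇_H = Q̇_C + Ẇ.
Q̇_C = Q̇_H − Ẇ = 871.0 W.

871 W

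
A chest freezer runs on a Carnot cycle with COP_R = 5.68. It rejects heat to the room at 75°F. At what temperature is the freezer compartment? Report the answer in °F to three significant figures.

-5.04 °F

For a Carnot refrigerator COP_R = T_C/(T_H − T_C), so T_C = COP·T_H/(1 + COP).
With T_H = 297.04 K, T_C = 5.68 × 297.04/6.680 = 252.57 K.
Converting, 252.57 K = -5.04°F.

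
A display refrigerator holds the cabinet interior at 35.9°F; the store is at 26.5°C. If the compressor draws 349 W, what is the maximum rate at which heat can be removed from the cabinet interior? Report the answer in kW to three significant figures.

3.95 kW

In absolute terms T_C = 275.32 K and T_H = 299.65 K, so ΔT = 24.33 K.
COP_Carnot = T_C/ΔT = 275.32/24.33 = 11.31.
Q̇_max = COP_Carnot × Ẇ = 11.31 × 349.0 W = 3949 W = 3.949 kW.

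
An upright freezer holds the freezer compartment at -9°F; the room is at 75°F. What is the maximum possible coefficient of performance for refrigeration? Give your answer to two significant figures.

5.4

In absolute terms T_C = 250.37 K and T_H = 297.04 K, so ΔT = 46.67 K.
For a reversible cycle, COP_Carnot = T_C/ΔT = 250.37/46.67 = 5.365.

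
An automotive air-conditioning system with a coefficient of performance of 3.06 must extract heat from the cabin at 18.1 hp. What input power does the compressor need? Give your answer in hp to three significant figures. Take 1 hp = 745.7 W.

Ẇ = Q̇_C/COP = 18.10/3.06 = 5.915 hp.

5.92 hp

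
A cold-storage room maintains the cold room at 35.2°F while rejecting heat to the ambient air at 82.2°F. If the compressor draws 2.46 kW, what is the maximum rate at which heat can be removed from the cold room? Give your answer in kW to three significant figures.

In absolute terms T_C = 274.93 K and T_H = 301.04 K, so ΔT = 26.11 K.
COP_Carnot = T_C/ΔT = 274.93/26.11 = 10.53.
Q̇_max = COP_Carnot × Ẇ = 10.53 × 2.460 kW = 25.90 kW.

25.9 kW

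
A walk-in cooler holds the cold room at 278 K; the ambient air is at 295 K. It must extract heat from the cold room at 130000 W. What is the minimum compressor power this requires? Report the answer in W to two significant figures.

7900 W

The reservoir spacing is ΔT = 295 − 278 = 17.00 K.
COP_Carnot = T_C/ΔT = 278.00/17.00 = 16.35.
Ẇ_min = Q̇/COP_Carnot = 130000/16.35 = 7950 W.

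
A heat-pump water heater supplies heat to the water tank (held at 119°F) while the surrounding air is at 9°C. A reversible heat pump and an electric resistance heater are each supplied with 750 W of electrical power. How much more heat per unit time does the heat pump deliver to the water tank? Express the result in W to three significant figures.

In absolute terms T_C = 282.15 K and T_H = 321.48 K, so ΔT = 39.33 K.
COP_Carnot = T_H/ΔT = 321.48/39.33 = 8.173.
The heat pump delivers Q̇_H = COP × Ẇ = 6130 W; the resistance heater delivers Ẇ = 750.0 W.
Extra = (COP − 1)·Ẇ = 5380 W.

5380 W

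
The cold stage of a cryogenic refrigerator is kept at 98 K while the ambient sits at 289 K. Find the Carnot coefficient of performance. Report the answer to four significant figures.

The reservoir spacing is ΔT = 289 − 98 = 191.0 K.
For a reversible cycle, COP_Carnot = T_C/ΔT = 98.00/191.0 = 0.5131.

0.5131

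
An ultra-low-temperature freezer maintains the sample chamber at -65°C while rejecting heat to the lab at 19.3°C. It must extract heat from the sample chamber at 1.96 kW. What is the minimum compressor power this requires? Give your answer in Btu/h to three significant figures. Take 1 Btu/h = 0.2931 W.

2710 Btu/h

In absolute terms T_C = 208.15 K and T_H = 292.45 K, so ΔT = 84.30 K.
COP_Carnot = T_C/ΔT = 208.15/84.30 = 2.469.
Ẇ_min = Q̇/COP_Carnot = 1.960/2.469 = 0.7938 kW = 2708 Btu/h.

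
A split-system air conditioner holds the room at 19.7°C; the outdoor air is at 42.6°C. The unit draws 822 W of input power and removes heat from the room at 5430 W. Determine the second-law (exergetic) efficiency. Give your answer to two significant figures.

0.52

COP_actual = Q̇_C/Ẇ = 5430/822.0 = 6.606.
In absolute terms T_C = 292.85 K and T_H = 315.75 K, so ΔT = 22.90 K.
COP_Carnot = T_C/ΔT = 292.85/22.90 = 12.79.
η_II = COP_actual/COP_Carnot = 6.606/12.79 = 0.5166.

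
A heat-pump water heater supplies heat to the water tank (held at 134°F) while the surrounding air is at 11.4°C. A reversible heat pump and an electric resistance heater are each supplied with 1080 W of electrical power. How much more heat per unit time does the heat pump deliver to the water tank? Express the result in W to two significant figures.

6800 W

In absolute terms T_C = 284.55 K and T_H = 329.82 K, so ΔT = 45.27 K.
COP_Carnot = T_H/ΔT = 329.82/45.27 = 7.286.
The heat pump delivers Q̇_H = COP × Ẇ = 7869 W; the resistance heater delivers Ẇ = 1080 W.
Extra = (COP − 1)·Ẇ = 6789 W.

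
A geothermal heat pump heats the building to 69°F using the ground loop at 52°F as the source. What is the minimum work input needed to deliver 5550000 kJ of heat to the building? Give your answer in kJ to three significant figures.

In absolute terms T_C = 284.26 K and T_H = 293.71 K, so ΔT = 9.444 K.
The reversible limit is COP_HP = T_H/ΔT = 31.10, so W_min = Q_H/COP = Q_H·ΔT/T_H.
W_min = 5550000 × 9.444/293.71 = 178500 kJ.

178000 kJ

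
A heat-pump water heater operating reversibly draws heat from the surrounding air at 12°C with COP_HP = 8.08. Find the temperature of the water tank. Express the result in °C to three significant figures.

52.3 °C

COP_HP = T_H/(T_H − T_C) rearranges to T_H = COP·T_C/(COP − 1).
With T_C = 285.15 K, T_H = 8.08 × 285.15/7.080 = 325.43 K.
Converting, 325.43 K = 52.28°C.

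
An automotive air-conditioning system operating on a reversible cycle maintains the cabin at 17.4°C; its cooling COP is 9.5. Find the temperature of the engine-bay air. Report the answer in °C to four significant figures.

47.98 °C

COP_R = T_C/(T_H − T_C) gives T_H − T_C = T_C/COP.
With T_C = 290.55 K, T_H = 290.55 × (1 + 1/9.5) = 321.13 K.
Converting, 321.13 K = 47.98°C.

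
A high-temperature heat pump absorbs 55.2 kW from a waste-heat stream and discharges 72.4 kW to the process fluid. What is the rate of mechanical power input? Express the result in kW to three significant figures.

For a cyclic device the first law requires Q̇_H = Q̇_C + Ẇ.
Ẇ = Q̇_H − Q̇_C = 17.20 kW.

17.2 kW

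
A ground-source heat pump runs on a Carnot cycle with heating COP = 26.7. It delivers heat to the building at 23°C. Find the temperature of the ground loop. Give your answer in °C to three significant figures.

COP_HP = T_H/(T_H − T_C) gives T_H − T_C = T_H/COP.
With T_H = 296.15 K, T_C = 296.15 × (1 − 1/26.7) = 285.06 K.
Converting, 285.06 K = 11.91°C.

11.9 °C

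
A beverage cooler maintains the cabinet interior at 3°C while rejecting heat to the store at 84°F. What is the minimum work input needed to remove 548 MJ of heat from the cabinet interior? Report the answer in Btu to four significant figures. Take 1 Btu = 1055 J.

In absolute terms T_C = 276.15 K and T_H = 302.04 K, so ΔT = 25.89 K.
The reversible limit is COP_R = T_C/ΔT = 10.67, so W_min = Q_C/COP = Q_C·ΔT/T_C.
W_min = 548.0 × 25.89/276.15 = 51.37 MJ = 48700 Btu.

48700 Btu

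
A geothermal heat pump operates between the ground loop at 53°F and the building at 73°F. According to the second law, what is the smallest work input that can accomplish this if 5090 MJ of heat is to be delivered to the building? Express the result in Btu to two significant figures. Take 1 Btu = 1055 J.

180000 Btu

In absolute terms T_C = 284.82 K and T_H = 295.93 K, so ΔT = 11.11 K.
The reversible limit is COP_HP = T_H/ΔT = 26.63, so W_min = Q_H/COP = Q_H·ΔT/T_H.
W_min = 5090 × 11.11/295.93 = 191.1 MJ = 181100 Btu.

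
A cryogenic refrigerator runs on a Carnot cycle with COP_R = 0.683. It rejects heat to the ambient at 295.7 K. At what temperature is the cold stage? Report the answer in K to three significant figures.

For a Carnot refrigerator COP_R = T_C/(T_H − T_C), so T_C = COP·T_H/(1 + COP).
With T_H = 295.70 K, T_C = 0.683 × 295.70/1.683 = 120.00 K.

120 K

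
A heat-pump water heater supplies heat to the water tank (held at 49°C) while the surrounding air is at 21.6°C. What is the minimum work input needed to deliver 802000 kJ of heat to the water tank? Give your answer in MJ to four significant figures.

68.21 MJ

In absolute terms T_C = 294.75 K and T_H = 322.15 K, so ΔT = 27.40 K.
The reversible limit is COP_HP = T_H/ΔT = 11.76, so W_min = Q_H/COP = Q_H·ΔT/T_H.
W_min = 802000 × 27.40/322.15 = 68210 kJ = 68.21 MJ.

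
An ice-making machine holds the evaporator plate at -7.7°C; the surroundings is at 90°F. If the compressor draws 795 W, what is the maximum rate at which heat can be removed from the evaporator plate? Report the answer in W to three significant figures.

In absolute terms T_C = 265.45 K and T_H = 305.37 K, so ΔT = 39.92 K.
COP_Carnot = T_C/ΔT = 265.45/39.92 = 6.649.
Q̇_max = COP_Carnot × Ẇ = 6.649 × 795.0 W = 5286 W.

5290 W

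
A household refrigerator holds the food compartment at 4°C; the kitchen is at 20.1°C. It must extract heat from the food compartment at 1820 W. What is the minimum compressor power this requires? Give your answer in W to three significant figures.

106 W

In absolute terms T_C = 277.15 K and T_H = 293.25 K, so ΔT = 16.10 K.
COP_Carnot = T_C/ΔT = 277.15/16.10 = 17.21.
Ẇ_min = Q̇/COP_Carnot = 1820/17.21 = 105.7 W.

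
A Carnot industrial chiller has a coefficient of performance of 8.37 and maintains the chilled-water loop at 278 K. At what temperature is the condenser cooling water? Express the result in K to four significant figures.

311.2 K

COP_R = T_C/(T_H − T_C) gives T_H − T_C = T_C/COP.
With T_C = 278.00 K, T_H = 278.00 × (1 + 1/8.37) = 311.21 K.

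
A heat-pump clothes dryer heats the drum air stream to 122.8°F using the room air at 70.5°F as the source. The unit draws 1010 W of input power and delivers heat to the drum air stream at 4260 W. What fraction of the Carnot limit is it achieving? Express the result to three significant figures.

COP_actual = Q̇_H/Ẇ = 4260/1010 = 4.218.
In absolute terms T_C = 294.54 K and T_H = 323.59 K, so ΔT = 29.06 K.
COP_Carnot = T_H/ΔT = 323.59/29.06 = 11.14.
η_II = COP_actual/COP_Carnot = 4.218/11.14 = 0.3787.

0.379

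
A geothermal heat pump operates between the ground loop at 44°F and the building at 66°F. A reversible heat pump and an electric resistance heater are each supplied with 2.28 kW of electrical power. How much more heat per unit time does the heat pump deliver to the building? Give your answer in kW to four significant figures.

52.20 kW

In absolute terms T_C = 279.82 K and T_H = 292.04 K, so ΔT = 12.22 K.
COP_Carnot = T_H/ΔT = 292.04/12.22 = 23.89.
The heat pump delivers Q̇_H = COP × Ẇ = 54.48 kW; the resistance heater delivers Ẇ = 2.280 kW.
Extra = (COP − 1)·Ẇ = 52.20 kW.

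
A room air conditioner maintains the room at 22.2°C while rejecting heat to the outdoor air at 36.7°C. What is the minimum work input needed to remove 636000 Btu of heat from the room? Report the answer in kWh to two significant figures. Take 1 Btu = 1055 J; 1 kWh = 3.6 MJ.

In absolute terms T_C = 295.35 K and T_H = 309.85 K, so ΔT = 14.50 K.
The reversible limit is COP_R = T_C/ΔT = 20.37, so W_min = Q_C/COP = Q_C·ΔT/T_C.
W_min = 636000 × 14.50/295.35 = 31220 Btu = 9.150 kWh.

9.2 kWh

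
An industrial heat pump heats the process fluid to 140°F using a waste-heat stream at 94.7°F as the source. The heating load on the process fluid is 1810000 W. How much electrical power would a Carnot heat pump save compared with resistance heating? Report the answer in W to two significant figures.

1700000 W

In absolute terms T_C = 307.98 K and T_H = 333.15 K, so ΔT = 25.17 K.
COP_Carnot = T_H/ΔT = 333.15/25.17 = 13.24.
Resistance heating needs Ẇ_res = Q̇_H = 1810000 W; the reversible heat pump needs only Ẇ_hp = Q̇_H/COP = 136700 W.
Saving = 1810000 − 136700 = 1673000 W.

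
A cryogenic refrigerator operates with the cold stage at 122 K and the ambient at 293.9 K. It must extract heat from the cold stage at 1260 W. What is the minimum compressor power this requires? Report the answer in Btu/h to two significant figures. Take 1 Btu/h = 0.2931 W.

The reservoir spacing is ΔT = 293.9 − 122 = 171.9 K.
COP_Carnot = T_C/ΔT = 122.00/171.9 = 0.7097.
Ẇ_min = Q̇/COP_Carnot = 1260/0.7097 = 1775 W = 6057 Btu/h.

6100 Btu/h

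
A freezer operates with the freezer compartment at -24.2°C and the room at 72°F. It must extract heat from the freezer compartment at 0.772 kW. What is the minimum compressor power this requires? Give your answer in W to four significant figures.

In absolute terms T_C = 248.95 K and T_H = 295.37 K, so ΔT = 46.42 K.
COP_Carnot = T_C/ΔT = 248.95/46.42 = 5.363.
Ẇ_min = Q̇/COP_Carnot = 0.7720/5.363 = 0.1440 kW = 144.0 W.

144.0 W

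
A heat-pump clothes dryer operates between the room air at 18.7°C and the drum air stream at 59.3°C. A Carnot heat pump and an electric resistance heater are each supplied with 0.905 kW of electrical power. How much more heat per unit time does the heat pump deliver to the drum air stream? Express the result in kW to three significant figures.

In absolute terms T_C = 291.85 K and T_H = 332.45 K, so ΔT = 40.60 K.
COP_Carnot = T_H/ΔT = 332.45/40.60 = 8.188.
The heat pump delivers Q̇_H = COP × Ẇ = 7.411 kW; the resistance heater delivers Ẇ = 0.9050 kW.
Extra = (COP − 1)·Ẇ = 6.506 kW.

6.51 kW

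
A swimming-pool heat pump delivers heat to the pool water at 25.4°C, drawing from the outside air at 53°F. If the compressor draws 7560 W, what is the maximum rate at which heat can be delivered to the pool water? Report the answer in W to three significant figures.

In absolute terms T_C = 284.82 K and T_H = 298.55 K, so ΔT = 13.73 K.
COP_Carnot = T_H/ΔT = 298.55/13.73 = 21.74.
Q̇_max = COP_Carnot × Ẇ = 21.74 × 7560 W = 164300 W.

164000 W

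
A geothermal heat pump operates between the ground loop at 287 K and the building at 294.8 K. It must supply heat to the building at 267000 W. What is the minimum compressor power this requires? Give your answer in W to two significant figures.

The reservoir spacing is ΔT = 294.8 − 287 = 7.800 K.
COP_Carnot = T_H/ΔT = 294.80/7.800 = 37.79.
Ẇ_min = Q̇/COP_Carnot = 267000/37.79 = 7064 W.

7100 W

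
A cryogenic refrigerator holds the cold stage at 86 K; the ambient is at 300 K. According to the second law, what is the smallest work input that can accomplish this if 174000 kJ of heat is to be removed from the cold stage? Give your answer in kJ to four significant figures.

The reservoir spacing is ΔT = 300 − 86 = 214.0 K.
The reversible limit is COP_R = T_C/ΔT = 0.4019, so W_min = Q_C/COP = Q_C·ΔT/T_C.
W_min = 174000 × 214.0/86.00 = 433000 kJ.

433000 kJ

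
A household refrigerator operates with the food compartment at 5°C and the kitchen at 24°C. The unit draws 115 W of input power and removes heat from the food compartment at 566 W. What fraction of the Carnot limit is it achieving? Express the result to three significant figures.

COP_actual = Q̇_C/Ẇ = 566.0/115.0 = 4.922.
In absolute terms T_C = 278.15 K and T_H = 297.15 K, so ΔT = 19.00 K.
COP_Carnot = T_C/ΔT = 278.15/19.00 = 14.64.
η_II = COP_actual/COP_Carnot = 4.922/14.64 = 0.3362.

0.336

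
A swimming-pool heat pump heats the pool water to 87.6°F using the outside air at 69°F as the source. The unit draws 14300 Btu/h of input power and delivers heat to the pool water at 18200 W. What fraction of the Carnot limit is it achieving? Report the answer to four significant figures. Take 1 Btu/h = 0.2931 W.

Converting, Q̇_H = 18200 W = 62090 Btu/h, so COP_actual = Q̇_H/Ẇ = 62090/14300 = 4.342.
In absolute terms T_C = 293.71 K and T_H = 304.04 K, so ΔT = 10.33 K.
COP_Carnot = T_H/ΔT = 304.04/10.33 = 29.42.
η_II = COP_actual/COP_Carnot = 4.342/29.42 = 0.1476.

0.1476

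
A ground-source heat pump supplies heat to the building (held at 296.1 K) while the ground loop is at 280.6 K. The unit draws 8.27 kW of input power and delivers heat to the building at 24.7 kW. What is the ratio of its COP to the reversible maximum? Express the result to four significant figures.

COP_actual = Q̇_H/Ẇ = 24.70/8.270 = 2.987.
The reservoir spacing is ΔT = 296.1 − 280.6 = 15.50 K.
COP_Carnot = T_H/ΔT = 296.10/15.50 = 19.10.
η_II = COP_actual/COP_Carnot = 2.987/19.10 = 0.1563.

0.1563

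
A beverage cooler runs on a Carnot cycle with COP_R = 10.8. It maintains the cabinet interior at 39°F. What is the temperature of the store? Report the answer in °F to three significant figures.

COP_R = T_C/(T_H − T_C) gives T_H − T_C = T_C/COP.
With T_C = 277.04 K, T_H = 277.04 × (1 + 1/10.8) = 302.69 K.
Converting, 302.69 K = 85.17°F.

85.2 °F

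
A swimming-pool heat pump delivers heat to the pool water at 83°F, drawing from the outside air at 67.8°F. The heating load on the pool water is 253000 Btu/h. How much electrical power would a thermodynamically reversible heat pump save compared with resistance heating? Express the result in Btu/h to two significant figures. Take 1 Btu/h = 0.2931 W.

In absolute terms T_C = 293.04 K and T_H = 301.48 K, so ΔT = 8.444 K.
COP_Carnot = T_H/ΔT = 301.48/8.444 = 35.70.
Resistance heating needs Ẇ_res = Q̇_H = 253000 Btu/h; the reversible heat pump needs only Ẇ_hp = Q̇_H/COP = 7086 Btu/h.
Saving = 253000 − 7086 = 245900 Btu/h.

250000 Btu/h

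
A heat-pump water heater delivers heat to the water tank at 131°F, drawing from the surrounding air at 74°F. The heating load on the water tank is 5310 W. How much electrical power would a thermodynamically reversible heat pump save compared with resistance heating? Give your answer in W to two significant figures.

In absolute terms T_C = 296.48 K and T_H = 328.15 K, so ΔT = 31.67 K.
COP_Carnot = T_H/ΔT = 328.15/31.67 = 10.36.
Resistance heating needs Ẇ_res = Q̇_H = 5310 W; the reversible heat pump needs only Ẇ_hp = Q̇_H/COP = 512.4 W.
Saving = 5310 − 512.4 = 4798 W.

4800 W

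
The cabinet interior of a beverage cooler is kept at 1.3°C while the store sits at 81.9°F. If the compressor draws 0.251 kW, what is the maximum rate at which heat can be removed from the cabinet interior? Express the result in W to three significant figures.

In absolute terms T_C = 274.45 K and T_H = 300.87 K, so ΔT = 26.42 K.
COP_Carnot = T_C/ΔT = 274.45/26.42 = 10.39.
Q̇_max = COP_Carnot × Ẇ = 10.39 × 0.2510 kW = 2.607 kW = 2607 W.

2610 W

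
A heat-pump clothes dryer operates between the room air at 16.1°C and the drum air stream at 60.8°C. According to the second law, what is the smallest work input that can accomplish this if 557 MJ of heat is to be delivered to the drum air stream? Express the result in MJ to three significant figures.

74.6 MJ

In absolute terms T_C = 289.25 K and T_H = 333.95 K, so ΔT = 44.70 K.
The reversible limit is COP_HP = T_H/ΔT = 7.471, so W_min = Q_H/COP = Q_H·ΔT/T_H.
W_min = 557.0 × 44.70/333.95 = 74.56 MJ.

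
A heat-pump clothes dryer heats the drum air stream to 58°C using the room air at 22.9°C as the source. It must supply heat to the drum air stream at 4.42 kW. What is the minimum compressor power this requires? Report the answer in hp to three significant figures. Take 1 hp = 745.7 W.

0.628 hp

In absolute terms T_C = 296.05 K and T_H = 331.15 K, so ΔT = 35.10 K.
COP_Carnot = T_H/ΔT = 331.15/35.10 = 9.434.
Ẇ_min = Q̇/COP_Carnot = 4.420/9.434 = 0.4685 kW = 0.6283 hp.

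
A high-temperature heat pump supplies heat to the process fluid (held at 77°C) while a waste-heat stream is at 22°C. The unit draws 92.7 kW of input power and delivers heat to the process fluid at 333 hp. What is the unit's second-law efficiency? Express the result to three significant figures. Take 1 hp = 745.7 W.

Converting, Q̇_H = 333.0 hp = 248.3 kW, so COP_actual = Q̇_H/Ẇ = 248.3/92.70 = 2.679.
In absolute terms T_C = 295.15 K and T_H = 350.15 K, so ΔT = 55.00 K.
COP_Carnot = T_H/ΔT = 350.15/55.00 = 6.366.
η_II = COP_actual/COP_Carnot = 2.679/6.366 = 0.4208.

0.421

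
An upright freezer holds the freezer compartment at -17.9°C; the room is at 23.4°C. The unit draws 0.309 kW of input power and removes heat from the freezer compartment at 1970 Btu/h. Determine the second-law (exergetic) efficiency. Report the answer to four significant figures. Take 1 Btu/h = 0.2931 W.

Converting, Q̇_C = 1970 Btu/h = 0.5774 kW, so COP_actual = Q̇_C/Ẇ = 0.5774/0.3090 = 1.869.
In absolute terms T_C = 255.25 K and T_H = 296.55 K, so ΔT = 41.30 K.
COP_Carnot = T_C/ΔT = 255.25/41.30 = 6.180.
η_II = COP_actual/COP_Carnot = 1.869/6.180 = 0.3023.

0.3023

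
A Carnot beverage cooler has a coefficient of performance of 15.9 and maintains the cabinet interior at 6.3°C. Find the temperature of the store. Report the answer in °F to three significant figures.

75.0 °F

COP_R = T_C/(T_H − T_C) gives T_H − T_C = T_C/COP.
With T_C = 279.45 K, T_H = 279.45 × (1 + 1/15.9) = 297.03 K.
Converting, 297.03 K = 74.98°F.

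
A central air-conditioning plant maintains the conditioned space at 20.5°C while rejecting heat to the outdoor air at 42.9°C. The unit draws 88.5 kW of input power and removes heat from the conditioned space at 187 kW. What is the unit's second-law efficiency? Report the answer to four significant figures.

0.1612

COP_actual = Q̇_C/Ẇ = 187.0/88.50 = 2.113.
In absolute terms T_C = 293.65 K and T_H = 316.05 K, so ΔT = 22.40 K.
COP_Carnot = T_C/ΔT = 293.65/22.40 = 13.11.
η_II = COP_actual/COP_Carnot = 2.113/13.11 = 0.1612.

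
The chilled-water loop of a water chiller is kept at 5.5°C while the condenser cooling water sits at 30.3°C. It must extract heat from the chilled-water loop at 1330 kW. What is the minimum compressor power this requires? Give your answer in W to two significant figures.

120000 W

In absolute terms T_C = 278.65 K and T_H = 303.45 K, so ΔT = 24.80 K.
COP_Carnot = T_C/ΔT = 278.65/24.80 = 11.24.
Ẇ_min = Q̇/COP_Carnot = 1330/11.24 = 118.4 kW = 118400 W.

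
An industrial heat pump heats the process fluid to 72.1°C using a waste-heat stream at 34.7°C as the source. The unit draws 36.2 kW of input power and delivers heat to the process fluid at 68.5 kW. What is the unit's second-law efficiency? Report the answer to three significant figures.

0.205

COP_actual = Q̇_H/Ẇ = 68.50/36.20 = 1.892.
In absolute terms T_C = 307.85 K and T_H = 345.25 K, so ΔT = 37.40 K.
COP_Carnot = T_H/ΔT = 345.25/37.40 = 9.231.
η_II = COP_actual/COP_Carnot = 1.892/9.231 = 0.2050.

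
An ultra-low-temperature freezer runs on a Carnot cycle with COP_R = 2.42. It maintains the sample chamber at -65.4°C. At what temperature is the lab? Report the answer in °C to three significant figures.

20.4 °C

COP_R = T_C/(T_H − T_C) gives T_H − T_C = T_C/COP.
With T_C = 207.75 K, T_H = 207.75 × (1 + 1/2.42) = 293.60 K.
Converting, 293.60 K = 20.45°C.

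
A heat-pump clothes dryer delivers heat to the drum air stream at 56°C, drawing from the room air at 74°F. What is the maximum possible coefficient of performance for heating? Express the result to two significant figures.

In absolute terms T_C = 296.48 K and T_H = 329.15 K, so ΔT = 32.67 K.
For a reversible cycle, COP_Carnot = T_H/ΔT = 329.15/32.67 = 10.08.

10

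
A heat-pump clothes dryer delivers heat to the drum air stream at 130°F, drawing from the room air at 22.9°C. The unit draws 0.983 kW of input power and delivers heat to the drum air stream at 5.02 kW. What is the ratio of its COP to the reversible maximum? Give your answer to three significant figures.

COP_actual = Q̇_H/Ẇ = 5.020/0.9830 = 5.107.
In absolute terms T_C = 296.05 K and T_H = 327.59 K, so ΔT = 31.54 K.
COP_Carnot = T_H/ΔT = 327.59/31.54 = 10.39.
η_II = COP_actual/COP_Carnot = 5.107/10.39 = 0.4917.

0.492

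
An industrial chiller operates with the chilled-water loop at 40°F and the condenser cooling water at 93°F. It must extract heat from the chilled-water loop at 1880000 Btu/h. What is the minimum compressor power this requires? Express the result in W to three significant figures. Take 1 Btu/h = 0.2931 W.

58400 W

In absolute terms T_C = 277.59 K and T_H = 307.04 K, so ΔT = 29.44 K.
COP_Carnot = T_C/ΔT = 277.59/29.44 = 9.428.
Ẇ_min = Q̇/COP_Carnot = 1880000/9.428 = 199400 Btu/h = 58450 W.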